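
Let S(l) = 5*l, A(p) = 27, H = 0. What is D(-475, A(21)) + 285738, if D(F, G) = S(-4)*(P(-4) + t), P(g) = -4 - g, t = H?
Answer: 285738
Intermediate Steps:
t = 0
D(F, G) = 0 (D(F, G) = (5*(-4))*((-4 - 1*(-4)) + 0) = -20*((-4 + 4) + 0) = -20*(0 + 0) = -20*0 = 0)
D(-475, A(21)) + 285738 = 0 + 285738 = 285738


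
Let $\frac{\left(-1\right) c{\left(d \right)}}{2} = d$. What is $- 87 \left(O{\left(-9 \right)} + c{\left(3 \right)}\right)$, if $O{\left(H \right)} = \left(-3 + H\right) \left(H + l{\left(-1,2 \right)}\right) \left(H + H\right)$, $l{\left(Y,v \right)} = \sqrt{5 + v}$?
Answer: $169650 - 18792 \sqrt{7} \approx 1.1993 \cdot 10^{5}$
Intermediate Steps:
$c{\left(d \right)} = - 2 d$
$O{\left(H \right)} = 2 H \left(-3 + H\right) \left(H + \sqrt{7}\right)$ ($O{\left(H \right)} = \left(-3 + H\right) \left(H + \sqrt{5 + 2}\right) \left(H + H\right) = \left(-3 + H\right) \left(H + \sqrt{7}\right) 2 H = 2 H \left(-3 + H\right) \left(H + \sqrt{7}\right)$)
$- 87 \left(O{\left(-9 \right)} + c{\left(3 \right)}\right) = - 87 \left(2 \left(-9\right) \left(\left(-9\right)^{2} - -27 - 3 \sqrt{7} - 9 \sqrt{7}\right) - 6\right) = - 87 \left(2 \left(-9\right) \left(81 + 27 - 3 \sqrt{7} - 9 \sqrt{7}\right) - 6\right) = - 87 \left(2 \left(-9\right) \left(108 - 12 \sqrt{7}\right) - 6\right) = - 87 \left(\left(-1944 + 216 \sqrt{7}\right) - 6\right) = - 87 \left(-1950 + 216 \sqrt{7}\right) = 169650 - 18792 \sqrt{7}$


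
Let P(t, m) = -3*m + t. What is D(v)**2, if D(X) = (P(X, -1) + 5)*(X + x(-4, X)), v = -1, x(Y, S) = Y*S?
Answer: 441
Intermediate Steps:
x(Y, S) = S*Y
P(t, m) = t - 3*m
D(X) = -3*X*(8 + X) (D(X) = ((X - 3*(-1)) + 5)*(X + X*(-4)) = ((X + 3) + 5)*(X - 4*X) = ((3 + X) + 5)*(-3*X) = (8 + X)*(-3*X) = -3*X*(8 + X))
D(v)**2 = (3*(-1)*(-8 - 1*(-1)))**2 = (3*(-1)*(-8 + 1))**2 = (3*(-1)*(-7))**2 = 21**2 = 441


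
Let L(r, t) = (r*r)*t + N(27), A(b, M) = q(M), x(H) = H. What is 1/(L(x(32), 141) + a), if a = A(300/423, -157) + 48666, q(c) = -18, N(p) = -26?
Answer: 1/193006 ≈ 5.1812e-6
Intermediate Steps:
A(b, M) = -18
L(r, t) = -26 + t*r² (L(r, t) = (r*r)*t - 26 = r²*t - 26 = t*r² - 26 = -26 + t*r²)
a = 48648 (a = -18 + 48666 = 48648)
1/(L(x(32), 141) + a) = 1/((-26 + 141*32²) + 48648) = 1/((-26 + 141*1024) + 48648) = 1/((-26 + 144384) + 48648) = 1/(144358 + 48648) = 1/193006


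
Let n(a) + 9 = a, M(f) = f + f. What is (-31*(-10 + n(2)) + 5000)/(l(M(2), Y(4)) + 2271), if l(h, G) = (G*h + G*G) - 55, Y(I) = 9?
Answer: 5527/2333 ≈ 2.3691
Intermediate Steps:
M(f) = 2*f
n(a) = -9 + a
l(h, G) = -55 + G² + G*h (l(h, G) = (G*h + G²) - 55 = (G² + G*h) - 55 = -55 + G² + G*h)
(-31*(-10 + n(2)) + 5000)/(l(M(2), Y(4)) + 2271) = (-31*(-10 + (-9 + 2)) + 5000)/((-55 + 9² + 9*(2*2)) + 2271) = (-31*(-10 - 7) + 5000)/((-55 + 81 + 9*4) + 2271) = (-31*(-17) + 5000)/((-55 + 81 + 36) + 2271) = (527 + 5000)/(62 + 2271) = 5527/2333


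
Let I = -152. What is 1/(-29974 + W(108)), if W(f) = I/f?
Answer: -27/809336 ≈ -3.3361e-5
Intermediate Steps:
W(f) = -152/f
1/(-29974 + W(108)) = 1/(-29974 - 152/108) = 1/(-29974 - 152*1/108) = 1/(-29974 - 38/27) = 1/(-809336/27) = -27/809336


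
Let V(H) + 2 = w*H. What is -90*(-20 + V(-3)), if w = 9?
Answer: 4410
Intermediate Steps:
V(H) = -2 + 9*H
-90*(-20 + V(-3)) = -90*(-20 + (-2 + 9*(-3))) = -90*(-20 + (-2 - 27)) = -90*(-20 - 29) = -90*(-49) = 4410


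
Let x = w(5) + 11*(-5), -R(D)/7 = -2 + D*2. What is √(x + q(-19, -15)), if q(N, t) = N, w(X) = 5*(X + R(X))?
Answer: I*√329 ≈ 18.138*I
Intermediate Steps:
R(D) = 14 - 14*D (R(D) = -7*(-2 + D*2) = -7*(-2 + 2*D) = 14 - 14*D)
w(X) = 70 - 65*X (w(X) = 5*(X + (14 - 14*X)) = 5*(14 - 13*X) = 70 - 65*X)
x = -310 (x = (70 - 65*5) + 11*(-5) = (70 - 325) - 55 = -255 - 55 = -310)
√(x + q(-19, -15)) = √(-310 - 19) = √(-329) = I*√329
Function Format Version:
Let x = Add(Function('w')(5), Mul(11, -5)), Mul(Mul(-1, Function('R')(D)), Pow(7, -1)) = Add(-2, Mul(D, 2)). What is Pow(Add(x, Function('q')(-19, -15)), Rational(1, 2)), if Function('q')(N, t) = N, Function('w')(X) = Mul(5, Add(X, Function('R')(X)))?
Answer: Mul(I, Pow(329, Rational(1, 2))) ≈ Mul(18.138, I)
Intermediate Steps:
Function('R')(D) = Add(14, Mul(-14, D)) (Function('R')(D) = Mul(-7, Add(-2, Mul(D, 2))) = Mul(-7, Add(-2, Mul(2, D))) = Add(14, Mul(-14, D)))
Function('w')(X) = Add(70, Mul(-65, X)) (Function('w')(X) = Mul(5, Add(X, Add(14, Mul(-14, X)))) = Mul(5, Add(14, Mul(-13, X))) = Add(70, Mul(-65, X)))
x = -310 (x = Add(Add(70, Mul(-65, 5)), Mul(11, -5)) = Add(Add(70, -325), -55) = Add(-255, -55) = -310)
Pow(Add(x, Function('q')(-19, -15)), Rational(1, 2)) = Pow(Add(-310, -19), Rational(1, 2)) = Pow(-329, Rational(1, 2)) = Mul(I, Pow(329, Rational(1, 2)))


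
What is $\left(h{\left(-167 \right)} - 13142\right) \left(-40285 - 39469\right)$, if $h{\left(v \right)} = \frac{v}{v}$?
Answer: $1048047314$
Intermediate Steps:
$h{\left(v \right)} = 1$
$\left(h{\left(-167 \right)} - 13142\right) \left(-40285 - 39469\right) = \left(1 - 13142\right) \left(-40285 - 39469\right) = \left(-13141\right) \left(-79754\right) = 1048047314$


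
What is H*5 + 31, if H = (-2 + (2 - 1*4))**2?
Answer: 111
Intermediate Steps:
H = 16 (H = (-2 + (2 - 4))**2 = (-2 - 2)**2 = (-4)**2 = 16)
H*5 + 31 = 16*5 + 31 = 80 + 31 = 111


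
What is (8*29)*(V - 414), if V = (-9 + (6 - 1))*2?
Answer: -97904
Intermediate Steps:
V = -8 (V = (-9 + 5)*2 = -4*2 = -8)
(8*29)*(V - 414) = (8*29)*(-8 - 414) = 232*(-422) = -97904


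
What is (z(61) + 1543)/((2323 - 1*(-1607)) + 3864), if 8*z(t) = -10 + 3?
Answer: 12337/62352 ≈ 0.19786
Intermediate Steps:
z(t) = -7/8 (z(t) = (-10 + 3)/8 = (1/8)*(-7) = -7/8)
(z(61) + 1543)/((2323 - 1*(-1607)) + 3864) = (-7/8 + 1543)/((2323 - 1*(-1607)) + 3864) = 12337/(8*((2323 + 1607) + 3864)) = 12337/(8*(3930 + 3864)) = (12337/8)/7794 = (12337/8)*(1/7794) = 12337/62352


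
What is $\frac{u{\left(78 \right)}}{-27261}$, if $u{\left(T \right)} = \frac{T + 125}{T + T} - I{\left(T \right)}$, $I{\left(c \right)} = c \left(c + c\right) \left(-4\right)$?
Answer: $- \frac{7593035}{4252716} \approx -1.7855$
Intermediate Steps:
$I{\left(c \right)} = - 8 c^{2}$ ($I{\left(c \right)} = c 2 c \left(-4\right) = 2 c^{2} \left(-4\right) = - 8 c^{2}$)
$u{\left(T \right)} = 8 T^{2} + \frac{125 + T}{2 T}$ ($u{\left(T \right)} = \frac{T + 125}{T + T} - - 8 T^{2} = \frac{125 + T}{2 T} + 8 T^{2} = 8 T^{2} + \frac{125 + T}{2 T}$)
$\frac{u{\left(78 \right)}}{-27261} = \frac{\frac{1}{2} \cdot \frac{1}{78} \left(125 + 78 + 16 \cdot 78^{3}\right)}{-27261} = \frac{1}{2} \cdot \frac{1}{78} \left(125 + 78 + 16 \cdot 474552\right) \left(- \frac{1}{27261}\right) = \frac{1}{2} \cdot \frac{1}{78} \left(125 + 78 + 7592832\right) \left(- \frac{1}{27261}\right) = \frac{1}{2} \cdot \frac{1}{78} \cdot 7593035 \left(- \frac{1}{27261}\right) = \frac{7593035}{156} \left(- \frac{1}{27261}\right) = - \frac{7593035}{4252716}$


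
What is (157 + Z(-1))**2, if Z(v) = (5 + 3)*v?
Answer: 22201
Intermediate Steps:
Z(v) = 8*v
(157 + Z(-1))**2 = (157 + 8*(-1))**2 = (157 - 8)**2 = 149**2 = 22201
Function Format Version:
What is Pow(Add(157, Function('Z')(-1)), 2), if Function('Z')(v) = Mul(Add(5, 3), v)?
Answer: 22201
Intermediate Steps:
Function('Z')(v) = Mul(8, v)
Pow(Add(157, Function('Z')(-1)), 2) = Pow(Add(157, Mul(8, -1)), 2) = Pow(Add(157, -8), 2) = Pow(149, 2) = 22201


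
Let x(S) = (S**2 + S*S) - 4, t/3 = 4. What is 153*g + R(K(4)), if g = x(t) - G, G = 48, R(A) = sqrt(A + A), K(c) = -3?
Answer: 36108 + I*sqrt(6) ≈ 36108.0 + 2.4495*I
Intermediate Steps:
t = 12 (t = 3*4 = 12)
R(A) = sqrt(2)*sqrt(A) (R(A) = sqrt(2*A) = sqrt(2)*sqrt(A))
x(S) = -4 + 2*S**2 (x(S) = (S**2 + S**2) - 4 = 2*S**2 - 4 = -4 + 2*S**2)
g = 236 (g = (-4 + 2*12**2) - 1*48 = (-4 + 2*144) - 48 = (-4 + 288) - 48 = 284 - 48 = 236)
153*g + R(K(4)) = 153*236 + sqrt(2)*sqrt(-3) = 36108 + sqrt(2)*(I*sqrt(3)) = 36108 + I*sqrt(6)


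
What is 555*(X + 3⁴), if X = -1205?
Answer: -623820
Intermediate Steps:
555*(X + 3⁴) = 555*(-1205 + 3⁴) = 555*(-1205 + 81) = 555*(-1124) = -623820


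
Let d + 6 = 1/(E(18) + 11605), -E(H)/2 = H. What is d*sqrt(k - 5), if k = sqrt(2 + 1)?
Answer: -69413*I*sqrt(5 - sqrt(3))/11569 ≈ -10.846*I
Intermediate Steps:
E(H) = -2*H
k = sqrt(3) ≈ 1.7320
d = -69413/11569 (d = -6 + 1/(-2*18 + 11605) = -6 + 1/(-36 + 11605) = -6 + 1/11569 = -69413/11569 ≈ -5.9999)
d*sqrt(k - 5) = -69413*sqrt(sqrt(3) - 5)/11569 = -69413*sqrt(-5 + sqrt(3))/11569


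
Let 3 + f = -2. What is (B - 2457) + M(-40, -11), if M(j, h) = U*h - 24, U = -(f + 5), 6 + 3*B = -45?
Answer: -2498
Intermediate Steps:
f = -5 (f = -3 - 2 = -5)
B = -17 (B = -2 + (⅓)*(-45) = -2 - 15 = -17)
U = 0 (U = -(-5 + 5) = -1*0 = 0)
M(j, h) = -24 (M(j, h) = 0*h - 24 = 0 - 24 = -24)
(B - 2457) + M(-40, -11) = (-17 - 2457) - 24 = -2474 - 24 = -2498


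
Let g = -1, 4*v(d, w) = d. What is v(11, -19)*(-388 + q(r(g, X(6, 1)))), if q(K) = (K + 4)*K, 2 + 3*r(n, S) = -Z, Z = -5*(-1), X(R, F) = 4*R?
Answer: -38797/36 ≈ -1077.7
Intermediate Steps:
v(d, w) = d/4
Z = 5
r(n, S) = -7/3 (r(n, S) = -⅔ + (-1*5)/3 = -⅔ + (⅓)*(-5) = -⅔ - 5/3 = -7/3)
q(K) = K*(4 + K) (q(K) = (4 + K)*K = K*(4 + K))
v(11, -19)*(-388 + q(r(g, X(6, 1)))) = ((¼)*11)*(-388 - 7*(4 - 7/3)/3) = 11*(-388 - 7/3*5/3)/4 = 11*(-388 - 35/9)/4 = (11/4)*(-3527/9) = -38797/36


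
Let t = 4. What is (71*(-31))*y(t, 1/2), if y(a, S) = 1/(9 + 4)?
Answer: -2201/13 ≈ -169.31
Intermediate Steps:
y(a, S) = 1/13
(71*(-31))*y(t, 1/2) = (71*(-31))*(1/13) = -2201*1/13 = -2201/13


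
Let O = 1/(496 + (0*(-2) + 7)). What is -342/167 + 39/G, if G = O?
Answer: 3275697/167 ≈ 19615.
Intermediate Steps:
O = 1/503 (O = 1/(496 + (0 + 7)) = 1/(496 + 7) = 1/503 ≈ 0.0019881)
G = 1/503 ≈ 0.0019881
-342/167 + 39/G = -342/167 + 39/(1/503) = -342*1/167 + 39*503 = -342/167 + 19617 = 3275697/167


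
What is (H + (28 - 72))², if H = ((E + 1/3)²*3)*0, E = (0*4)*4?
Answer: 1936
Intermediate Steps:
E = 0 (E = 0*4 = 0)
H = 0 (H = ((0 + 1/3)²*3)*0 = ((0 + ⅓)²*3)*0 = ((⅓)²*3)*0 = ((⅑)*3)*0 = (⅓)*0 = 0)
(H + (28 - 72))² = (0 + (28 - 72))² = (0 - 44)² = (-44)² = 1936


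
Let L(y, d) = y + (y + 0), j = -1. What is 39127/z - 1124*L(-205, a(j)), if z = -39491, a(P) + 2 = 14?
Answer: 18198993313/39491 ≈ 4.6084e+5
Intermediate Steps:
a(P) = 12 (a(P) = -2 + 14 = 12)
L(y, d) = 2*y (L(y, d) = y + y = 2*y)
39127/z - 1124*L(-205, a(j)) = 39127/(-39491) - 1124*2*(-205) = 39127*(-1/39491) - 1124/(1/(-410)) = -39127/39491 - 1124/(-1/410) = -39127/39491 - 1124*(-410) = -39127/39491 + 460840 = 18198993313/39491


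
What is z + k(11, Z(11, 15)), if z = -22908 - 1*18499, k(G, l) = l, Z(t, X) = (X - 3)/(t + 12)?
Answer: -952349/23 ≈ -41407.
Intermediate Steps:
Z(t, X) = (-3 + X)/(12 + t)
z = -41407 (z = -22908 - 18499 = -41407)
z + k(11, Z(11, 15)) = -41407 + (-3 + 15)/(12 + 11) = -41407 + 12/23 = -952349/23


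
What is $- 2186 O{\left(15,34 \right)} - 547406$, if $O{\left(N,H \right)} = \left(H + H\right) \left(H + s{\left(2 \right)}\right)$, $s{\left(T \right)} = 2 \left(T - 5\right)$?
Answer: $-4709550$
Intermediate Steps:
$s{\left(T \right)} = -10 + 2 T$ ($s{\left(T \right)} = 2 \left(-5 + T\right) = -10 + 2 T$)
$O{\left(N,H \right)} = 2 H \left(-6 + H\right)$ ($O{\left(N,H \right)} = \left(H + H\right) \left(H + \left(-10 + 2 \cdot 2\right)\right) = 2 H \left(H + \left(-10 + 4\right)\right) = 2 H \left(H - 6\right) = 2 H \left(-6 + H\right)$)
$- 2186 O{\left(15,34 \right)} - 547406 = - 2186 \cdot 2 \cdot 34 \left(-6 + 34\right) - 547406 = - 2186 \cdot 2 \cdot 34 \cdot 28 - 547406 = \left(-2186\right) 1904 - 547406 = -4162144 - 547406 = -4709550$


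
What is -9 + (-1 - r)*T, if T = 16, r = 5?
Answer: -105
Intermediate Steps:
-9 + (-1 - r)*T = -9 + (-1 - 1*5)*16 = -9 + (-1 - 5)*16 = -9 - 6*16 = -9 - 96 = -105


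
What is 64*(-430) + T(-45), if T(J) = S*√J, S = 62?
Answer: -27520 + 186*I*√5 ≈ -27520.0 + 415.91*I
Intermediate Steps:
T(J) = 62*√J
64*(-430) + T(-45) = 64*(-430) + 62*√(-45) = -27520 + 62*(3*I*√5) = -27520 + 186*I*√5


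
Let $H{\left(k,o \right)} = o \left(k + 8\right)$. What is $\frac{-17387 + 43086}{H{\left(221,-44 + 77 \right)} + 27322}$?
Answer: $\frac{25699}{34879} \approx 0.7368$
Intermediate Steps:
$H{\left(k,o \right)} = o \left(8 + k\right)$
$\frac{-17387 + 43086}{H{\left(221,-44 + 77 \right)} + 27322} = \frac{-17387 + 43086}{\left(-44 + 77\right) \left(8 + 221\right) + 27322} = \frac{25699}{33 \cdot 229 + 27322} = \frac{25699}{7557 + 27322} = \frac{25699}{34879}$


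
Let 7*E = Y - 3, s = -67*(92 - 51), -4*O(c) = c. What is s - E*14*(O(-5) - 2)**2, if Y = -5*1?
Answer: -2738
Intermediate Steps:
O(c) = -c/4
Y = -5
s = -2747 (s = -67*41 = -2747)
E = -8/7 (E = (-5 - 3)/7 = (1/7)*(-8) = -8/7 ≈ -1.1429)
s - E*14*(O(-5) - 2)**2 = -2747 - (-8/7*14)*(-1/4*(-5) - 2)**2 = -2747 - (-16)*(5/4 - 2)**2 = -2747 - (-16)*(-3/4)**2 = -2747 - (-16)*9/16 = -2747 - 1*(-9) = -2747 + 9 = -2738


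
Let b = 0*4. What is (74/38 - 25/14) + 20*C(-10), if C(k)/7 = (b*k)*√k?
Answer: 43/266 ≈ 0.16165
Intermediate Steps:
b = 0
C(k) = 0 (C(k) = 7*((0*k)*√k) = 7*(0*√k) = 7*0 = 0)
(74/38 - 25/14) + 20*C(-10) = (74/38 - 25/14) + 20*0 = (74*(1/38) - 25*1/14) + 0 = (37/19 - 25/14) + 0 = 43/266 + 0 = 43/266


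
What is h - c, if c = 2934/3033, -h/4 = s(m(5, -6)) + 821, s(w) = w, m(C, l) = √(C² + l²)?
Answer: -1107034/337 - 4*√61 ≈ -3316.2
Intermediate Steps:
h = -3284 - 4*√61 (h = -4*(√(5² + (-6)²) + 821) = -4*(√(25 + 36) + 821) = -4*(√61 + 821) = -4*(821 + √61) = -3284 - 4*√61 ≈ -3315.2)
c = 326/337 (c = 2934*(1/3033) = 326/337 ≈ 0.96736)
h - c = (-3284 - 4*√61) - 1*326/337 = (-3284 - 4*√61) - 326/337 = -1107034/337 - 4*√61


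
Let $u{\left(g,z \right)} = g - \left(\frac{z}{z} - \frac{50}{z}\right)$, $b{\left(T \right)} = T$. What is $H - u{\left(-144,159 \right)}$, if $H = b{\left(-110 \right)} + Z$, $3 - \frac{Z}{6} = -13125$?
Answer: $\frac{12529627}{159} \approx 78803.0$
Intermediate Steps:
$Z = 78768$ ($Z = 18 - -78750 = 18 + 78750 = 78768$)
$H = 78658$ ($H = -110 + 78768 = 78658$)
$u{\left(g,z \right)} = -1 + g + \frac{50}{z}$ ($u{\left(g,z \right)} = g - \left(1 - \frac{50}{z}\right) = -1 + g + \frac{50}{z}$)
$H - u{\left(-144,159 \right)} = 78658 - \left(-1 - 144 + \frac{50}{159}\right) = 78658 - - \frac{23005}{159} = 78658 + \frac{23005}{159} = \frac{12529627}{159}$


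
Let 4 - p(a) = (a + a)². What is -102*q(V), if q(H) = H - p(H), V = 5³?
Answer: -6387342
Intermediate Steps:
p(a) = 4 - 4*a² (p(a) = 4 - (a + a)² = 4 - (2*a)² = 4 - 4*a²)
V = 125
q(H) = -4 + H + 4*H² (q(H) = H - (4 - 4*H²) = H + (-4 + 4*H²) = -4 + H + 4*H²)
-102*q(V) = -102*(-4 + 125 + 4*125²) = -102*(-4 + 125 + 4*15625) = -102*(-4 + 125 + 62500) = -102*62621 = -6387342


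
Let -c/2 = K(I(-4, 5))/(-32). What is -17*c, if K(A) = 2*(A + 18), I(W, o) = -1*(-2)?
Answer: -85/2 ≈ -42.500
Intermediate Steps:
I(W, o) = 2
K(A) = 36 + 2*A (K(A) = 2*(18 + A) = 36 + 2*A)
c = 5/2 (c = -2*(36 + 2*2)/(-32) = -2*(36 + 4)*(-1)/32 = -80*(-1)/32 = -2*(-5/4) = 5/2 ≈ 2.5000)
-17*c = -17*5/2 = -85/2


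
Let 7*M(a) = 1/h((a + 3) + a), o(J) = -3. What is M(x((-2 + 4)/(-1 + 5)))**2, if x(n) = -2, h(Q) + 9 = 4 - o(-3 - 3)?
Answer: 1/196 ≈ 0.0051020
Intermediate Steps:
h(Q) = -2 (h(Q) = -9 + (4 - 1*(-3)) = -9 + (4 + 3) = -9 + 7 = -2)
M(a) = -1/14 (M(a) = (1/7)/(-2) = (1/7)*(-1/2) = -1/14)
M(x((-2 + 4)/(-1 + 5)))**2 = (-1/14)**2 = 1/196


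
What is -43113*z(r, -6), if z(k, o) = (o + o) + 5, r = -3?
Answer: 301791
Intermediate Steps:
z(k, o) = 5 + 2*o (z(k, o) = 2*o + 5 = 5 + 2*o)
-43113*z(r, -6) = -43113*(5 + 2*(-6)) = -43113*(5 - 12) = -43113*(-7) = 301791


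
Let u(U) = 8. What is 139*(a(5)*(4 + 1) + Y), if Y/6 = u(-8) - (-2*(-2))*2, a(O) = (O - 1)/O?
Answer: 556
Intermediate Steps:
a(O) = (-1 + O)/O
Y = 0 (Y = 6*(8 - (-2*(-2))*2) = 6*(8 - 4*2) = 6*(8 - 1*8) = 6*(8 - 8) = 6*0 = 0)
139*(a(5)*(4 + 1) + Y) = 139*(((-1 + 5)/5)*(4 + 1) + 0) = 139*(((⅕)*4)*5 + 0) = 139*((⅘)*5 + 0) = 139*(4 + 0) = 139*4 = 556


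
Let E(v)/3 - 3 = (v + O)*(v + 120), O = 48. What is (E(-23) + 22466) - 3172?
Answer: 26578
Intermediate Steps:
E(v) = 9 + 3*(48 + v)*(120 + v) (E(v) = 9 + 3*((v + 48)*(v + 120)) = 9 + 3*((48 + v)*(120 + v)) = 9 + 3*(48 + v)*(120 + v))
(E(-23) + 22466) - 3172 = ((17289 + 3*(-23)**2 + 504*(-23)) + 22466) - 3172 = ((17289 + 3*529 - 11592) + 22466) - 3172 = ((17289 + 1587 - 11592) + 22466) - 3172 = (7284 + 22466) - 3172 = 29750 - 3172 = 26578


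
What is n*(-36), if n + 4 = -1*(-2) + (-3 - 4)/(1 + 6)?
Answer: 108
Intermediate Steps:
n = -3 (n = -4 + (-1*(-2) + (-3 - 4)/(1 + 6)) = -4 + (2 - 7/7) = -4 + (2 - 7*⅐) = -4 + (2 - 1) = -4 + 1 = -3)
n*(-36) = -3*(-36) = 108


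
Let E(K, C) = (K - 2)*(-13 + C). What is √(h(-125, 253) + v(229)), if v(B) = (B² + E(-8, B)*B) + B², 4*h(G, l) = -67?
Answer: 61*I*√419/2 ≈ 624.32*I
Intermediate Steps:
h(G, l) = -67/4 (h(G, l) = (¼)*(-67) = -67/4)
E(K, C) = (-13 + C)*(-2 + K) (E(K, C) = (-2 + K)*(-13 + C) = (-13 + C)*(-2 + K))
v(B) = 2*B² + B*(130 - 10*B) (v(B) = (B² + (26 - 13*(-8) - 2*B + B*(-8))*B) + B² = (B² + (26 + 104 - 2*B - 8*B)*B) + B² = (B² + (130 - 10*B)*B) + B² = (B² + B*(130 - 10*B)) + B² = 2*B² + B*(130 - 10*B))
√(h(-125, 253) + v(229)) = √(-67/4 + 2*229*(65 - 4*229)) = √(-67/4 + 2*229*(65 - 916)) = √(-67/4 + 2*229*(-851)) = √(-67/4 - 389758) = √(-1559099/4) = 61*I*√419/2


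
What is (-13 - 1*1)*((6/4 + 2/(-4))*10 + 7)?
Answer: -238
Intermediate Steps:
(-13 - 1*1)*((6/4 + 2/(-4))*10 + 7) = (-13 - 1)*((6*(¼) + 2*(-¼))*10 + 7) = -14*((3/2 - ½)*10 + 7) = -14*(1*10 + 7) = -14*(10 + 7) = -14*17 = -238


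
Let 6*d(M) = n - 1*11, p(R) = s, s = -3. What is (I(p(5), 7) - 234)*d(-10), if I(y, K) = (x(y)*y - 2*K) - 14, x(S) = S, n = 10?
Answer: 253/6 ≈ 42.167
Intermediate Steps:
p(R) = -3
d(M) = -⅙ (d(M) = (10 - 1*11)/6 = (10 - 11)/6 = (⅙)*(-1) = -⅙)
I(y, K) = -14 + y² - 2*K (I(y, K) = (y*y - 2*K) - 14 = (y² - 2*K) - 14 = -14 + y² - 2*K)
(I(p(5), 7) - 234)*d(-10) = ((-14 + (-3)² - 2*7) - 234)*(-⅙) = ((-14 + 9 - 14) - 234)*(-⅙) = (-19 - 234)*(-⅙) = -253*(-⅙) = 253/6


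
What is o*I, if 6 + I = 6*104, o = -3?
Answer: -1854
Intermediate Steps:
I = 618 (I = -6 + 6*104 = -6 + 624 = 618)
o*I = -3*618 = -1854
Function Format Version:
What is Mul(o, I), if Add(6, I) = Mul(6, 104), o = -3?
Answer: -1854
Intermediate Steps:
I = 618 (I = Add(-6, Mul(6, 104)) = Add(-6, 624) = 618)
Mul(o, I) = Mul(-3, 618) = -1854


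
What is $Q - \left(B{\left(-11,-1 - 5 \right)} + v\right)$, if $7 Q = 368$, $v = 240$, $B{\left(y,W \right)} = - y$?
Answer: $- \frac{1389}{7} \approx -198.43$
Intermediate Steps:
$Q = \frac{368}{7}$ ($Q = \frac{1}{7} \cdot 368 = \frac{368}{7} \approx 52.571$)
$Q - \left(B{\left(-11,-1 - 5 \right)} + v\right) = \frac{368}{7} - \left(\left(-1\right) \left(-11\right) + 240\right) = \frac{368}{7} - \left(11 + 240\right) = \frac{368}{7} - 251 = - \frac{1389}{7}$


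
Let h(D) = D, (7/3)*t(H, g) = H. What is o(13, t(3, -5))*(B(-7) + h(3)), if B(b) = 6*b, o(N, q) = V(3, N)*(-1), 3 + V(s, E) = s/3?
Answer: -78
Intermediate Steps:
t(H, g) = 3*H/7
V(s, E) = -3 + s/3
o(N, q) = 2 (o(N, q) = (-3 + (1/3)*3)*(-1) = (-3 + 1)*(-1) = -2*(-1) = 2)
o(13, t(3, -5))*(B(-7) + h(3)) = 2*(6*(-7) + 3) = 2*(-42 + 3) = 2*(-39) = -78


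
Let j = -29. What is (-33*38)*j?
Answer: 36366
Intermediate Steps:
(-33*38)*j = -33*38*(-29) = -1254*(-29) = 36366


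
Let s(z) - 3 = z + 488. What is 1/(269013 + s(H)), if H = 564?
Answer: 1/270068 ≈ 3.7028e-6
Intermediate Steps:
s(z) = 491 + z (s(z) = 3 + (z + 488) = 3 + (488 + z) = 491 + z)
1/(269013 + s(H)) = 1/(269013 + (491 + 564)) = 1/(269013 + 1055) = 1/270068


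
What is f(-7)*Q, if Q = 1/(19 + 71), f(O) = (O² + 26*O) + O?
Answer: -14/9 ≈ -1.5556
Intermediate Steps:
f(O) = O² + 27*O
Q = 1/90 ≈ 0.011111
f(-7)*Q = -7*(27 - 7)*(1/90) = -7*20*(1/90) = -140*1/90 = -14/9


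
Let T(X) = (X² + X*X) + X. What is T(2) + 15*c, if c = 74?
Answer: 1120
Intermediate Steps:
T(X) = X + 2*X² (T(X) = (X² + X²) + X = 2*X² + X = X + 2*X²)
T(2) + 15*c = 2*(1 + 2*2) + 15*74 = 2*(1 + 4) + 1110 = 2*5 + 1110 = 10 + 1110 = 1120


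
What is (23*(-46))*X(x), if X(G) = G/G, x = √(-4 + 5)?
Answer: -1058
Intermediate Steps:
x = 1 (x = √1 = 1)
X(G) = 1
(23*(-46))*X(x) = (23*(-46))*1 = -1058*1 = -1058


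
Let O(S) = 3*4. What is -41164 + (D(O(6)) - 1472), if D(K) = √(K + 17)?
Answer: -42636 + √29 ≈ -42631.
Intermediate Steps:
O(S) = 12
D(K) = √(17 + K)
-41164 + (D(O(6)) - 1472) = -41164 + (√(17 + 12) - 1472) = -41164 + (√29 - 1472) = -41164 + (-1472 + √29) = -42636 + √29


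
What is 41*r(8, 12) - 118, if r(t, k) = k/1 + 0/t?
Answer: 374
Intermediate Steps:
r(t, k) = k (r(t, k) = k*1 + 0 = k + 0 = k)
41*r(8, 12) - 118 = 41*12 - 118 = 492 - 118 = 374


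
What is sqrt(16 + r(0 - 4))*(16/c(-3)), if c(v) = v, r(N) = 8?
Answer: -32*sqrt(6)/3 ≈ -26.128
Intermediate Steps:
sqrt(16 + r(0 - 4))*(16/c(-3)) = sqrt(16 + 8)*(16/(-3)) = sqrt(24)*(16*(-1/3)) = (2*sqrt(6))*(-16/3) = -32*sqrt(6)/3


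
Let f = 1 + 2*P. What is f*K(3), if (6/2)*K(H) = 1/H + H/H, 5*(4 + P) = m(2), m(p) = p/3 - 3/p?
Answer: -88/27 ≈ -3.2593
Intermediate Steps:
m(p) = -3/p + p/3 (m(p) = p*(⅓) - 3/p = p/3 - 3/p = -3/p + p/3)
P = -25/6 (P = -4 + (-3/2 + (⅓)*2)/5 = -4 + (-3*½ + ⅔)/5 = -4 + (-3/2 + ⅔)/5 = -4 + (⅕)*(-⅚) = -4 - ⅙ = -25/6 ≈ -4.1667)
K(H) = ⅓ + 1/(3*H) (K(H) = (1/H + H/H)/3 = (1/H + 1)/3 = (1 + 1/H)/3 = ⅓ + 1/(3*H))
f = -22/3 (f = 1 + 2*(-25/6) = 1 - 25/3 = -22/3 ≈ -7.3333)
f*K(3) = -22*(1 + 3)/(9*3) = -22*4/(9*3) = -22/3*4/9 = -88/27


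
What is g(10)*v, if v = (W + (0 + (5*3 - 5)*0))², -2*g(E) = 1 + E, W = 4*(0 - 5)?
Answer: -2200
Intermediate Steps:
W = -20 (W = 4*(-5) = -20)
g(E) = -½ - E/2 (g(E) = -(1 + E)/2 = -½ - E/2)
v = 400 (v = (-20 + (0 + (5*3 - 5)*0))² = (-20 + (0 + (15 - 5)*0))² = (-20 + (0 + 10*0))² = (-20 + (0 + 0))² = (-20 + 0)² = (-20)² = 400)
g(10)*v = (-½ - ½*10)*400 = (-½ - 5)*400 = -11/2*400 = -2200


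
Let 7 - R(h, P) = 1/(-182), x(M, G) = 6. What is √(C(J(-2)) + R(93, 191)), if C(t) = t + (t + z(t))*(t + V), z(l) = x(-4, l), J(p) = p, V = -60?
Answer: 5*I*√321958/182 ≈ 15.588*I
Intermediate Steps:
R(h, P) = 1275/182 (R(h, P) = 7 - 1/(-182) = 7 - 1*(-1/182) = 7 + 1/182 = 1275/182)
z(l) = 6
C(t) = t + (-60 + t)*(6 + t) (C(t) = t + (t + 6)*(t - 60) = t + (6 + t)*(-60 + t) = t + (-60 + t)*(6 + t))
√(C(J(-2)) + R(93, 191)) = √((-360 + (-2)² - 53*(-2)) + 1275/182) = √((-360 + 4 + 106) + 1275/182) = √(-250 + 1275/182) = √(-44225/182) = 5*I*√321958/182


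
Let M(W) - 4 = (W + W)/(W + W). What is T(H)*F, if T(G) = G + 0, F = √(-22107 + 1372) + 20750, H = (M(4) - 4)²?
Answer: 20750 + I*√20735 ≈ 20750.0 + 144.0*I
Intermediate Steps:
M(W) = 5 (M(W) = 4 + (W + W)/(W + W) = 4 + (2*W)/((2*W)) = 4 + (2*W)*(1/(2*W)) = 4 + 1 = 5)
H = 1 (H = (5 - 4)² = 1² = 1)
F = 20750 + I*√20735 (F = √(-20735) + 20750 = I*√20735 + 20750 = 20750 + I*√20735 ≈ 20750.0 + 144.0*I)
T(G) = G
T(H)*F = 1*(20750 + I*√20735) = 20750 + I*√20735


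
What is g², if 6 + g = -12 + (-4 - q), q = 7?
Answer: 841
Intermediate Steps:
g = -29 (g = -6 + (-12 + (-4 - 1*7)) = -6 + (-12 + (-4 - 7)) = -6 + (-12 - 11) = -6 - 23 = -29)
g² = (-29)² = 841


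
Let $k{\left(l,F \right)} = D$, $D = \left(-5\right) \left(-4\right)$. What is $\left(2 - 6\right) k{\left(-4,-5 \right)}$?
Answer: $-80$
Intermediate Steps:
$D = 20$
$k{\left(l,F \right)} = 20$
$\left(2 - 6\right) k{\left(-4,-5 \right)} = \left(2 - 6\right) 20 = \left(-4\right) 20 = -80$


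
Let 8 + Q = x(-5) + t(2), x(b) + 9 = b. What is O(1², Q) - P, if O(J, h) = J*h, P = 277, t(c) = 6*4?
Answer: -275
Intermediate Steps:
x(b) = -9 + b
t(c) = 24
Q = 2 (Q = -8 + ((-9 - 5) + 24) = -8 + (-14 + 24) = -8 + 10 = 2)
O(1², Q) - P = 1²*2 - 1*277 = 1*2 - 277 = 2 - 277 = -275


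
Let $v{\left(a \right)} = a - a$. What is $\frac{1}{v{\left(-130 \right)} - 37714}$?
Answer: $- \frac{1}{37714} \approx -2.6515 \cdot 10^{-5}$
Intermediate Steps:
$v{\left(a \right)} = 0$
$\frac{1}{v{\left(-130 \right)} - 37714} = \frac{1}{0 - 37714} = \frac{1}{-37714} = - \frac{1}{37714}$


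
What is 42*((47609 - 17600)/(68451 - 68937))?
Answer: -70021/27 ≈ -2593.4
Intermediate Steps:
42*((47609 - 17600)/(68451 - 68937)) = 42*(30009/(-486)) = 42*(30009*(-1/486)) = 42*(-10003/162) = -70021/27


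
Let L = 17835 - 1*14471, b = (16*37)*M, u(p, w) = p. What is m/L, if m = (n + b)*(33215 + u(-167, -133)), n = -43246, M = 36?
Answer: -181218708/841 ≈ -2.1548e+5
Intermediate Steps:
b = 21312 (b = (16*37)*36 = 592*36 = 21312)
m = -724874832 (m = (-43246 + 21312)*(33215 - 167) = -21934*33048 = -724874832)
L = 3364 (L = 17835 - 14471 = 3364)
m/L = -724874832/3364 = -724874832*1/3364 = -181218708/841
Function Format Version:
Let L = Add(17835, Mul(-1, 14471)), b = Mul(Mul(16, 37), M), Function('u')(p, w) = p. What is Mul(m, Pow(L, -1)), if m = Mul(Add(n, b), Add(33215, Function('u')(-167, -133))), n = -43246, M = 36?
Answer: Rational(-181218708, 841) ≈ -2.1548e+5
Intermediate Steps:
b = 21312 (b = Mul(Mul(16, 37), 36) = Mul(592, 36) = 21312)
m = -724874832 (m = Mul(Add(-43246, 21312), Add(33215, -167)) = Mul(-21934, 33048) = -724874832)
L = 3364 (L = Add(17835, -14471) = 3364)
Mul(m, Pow(L, -1)) = Mul(-724874832, Pow(3364, -1)) = Mul(-724874832, Rational(1, 3364)) = Rational(-181218708, 841)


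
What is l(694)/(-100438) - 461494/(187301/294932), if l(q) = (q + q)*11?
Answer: -6835276797557186/9406068919 ≈ -7.2669e+5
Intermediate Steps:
l(q) = 22*q (l(q) = (2*q)*11 = 22*q)
l(694)/(-100438) - 461494/(187301/294932) = (22*694)/(-100438) - 461494/(187301/294932) = 15268*(-1/100438) - 461494/(187301*(1/294932)) = -7634/50219 - 461494/187301/294932 = -7634/50219 - 461494*294932/187301 = -7634/50219 - 136109348408/187301 = -6835276797557186/9406068919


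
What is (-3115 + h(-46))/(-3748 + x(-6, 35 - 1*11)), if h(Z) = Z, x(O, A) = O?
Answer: 3161/3754 ≈ 0.84204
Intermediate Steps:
(-3115 + h(-46))/(-3748 + x(-6, 35 - 1*11)) = (-3115 - 46)/(-3748 - 6) = -3161/(-3754) = -3161*(-1/3754) = 3161/3754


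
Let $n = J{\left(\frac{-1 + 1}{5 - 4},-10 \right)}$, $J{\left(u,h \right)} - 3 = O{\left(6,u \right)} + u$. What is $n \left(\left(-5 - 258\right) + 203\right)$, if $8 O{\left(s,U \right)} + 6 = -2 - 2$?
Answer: $-105$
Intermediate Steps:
$O{\left(s,U \right)} = - \frac{5}{4}$ ($O{\left(s,U \right)} = - \frac{3}{4} + \frac{-2 - 2}{8} = - \frac{3}{4} + \frac{1}{8} \left(-4\right) = - \frac{3}{4} - \frac{1}{2} = - \frac{5}{4}$)
$J{\left(u,h \right)} = \frac{7}{4} + u$ ($J{\left(u,h \right)} = 3 + \left(- \frac{5}{4} + u\right) = \frac{7}{4} + u$)
$n = \frac{7}{4}$ ($n = \frac{7}{4} + \frac{-1 + 1}{5 - 4} = \frac{7}{4} + \frac{0}{1} = \frac{7}{4} + 0 \cdot 1 = \frac{7}{4} + 0 = \frac{7}{4} \approx 1.75$)
$n \left(\left(-5 - 258\right) + 203\right) = \frac{7 \left(\left(-5 - 258\right) + 203\right)}{4} = \frac{7 \left(-263 + 203\right)}{4} = \frac{7}{4} \left(-60\right) = -105$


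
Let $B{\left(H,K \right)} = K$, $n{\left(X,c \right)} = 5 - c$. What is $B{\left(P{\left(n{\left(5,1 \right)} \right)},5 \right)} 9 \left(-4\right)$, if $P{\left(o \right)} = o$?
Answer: $-180$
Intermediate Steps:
$B{\left(P{\left(n{\left(5,1 \right)} \right)},5 \right)} 9 \left(-4\right) = 5 \cdot 9 \left(-4\right) = 45 \left(-4\right) = -180$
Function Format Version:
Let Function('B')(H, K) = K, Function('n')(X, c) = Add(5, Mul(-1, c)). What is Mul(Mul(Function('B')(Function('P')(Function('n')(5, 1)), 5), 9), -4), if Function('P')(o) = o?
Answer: -180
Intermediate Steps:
Mul(Mul(Function('B')(Function('P')(Function('n')(5, 1)), 5), 9), -4) = Mul(Mul(5, 9), -4) = Mul(45, -4) = -180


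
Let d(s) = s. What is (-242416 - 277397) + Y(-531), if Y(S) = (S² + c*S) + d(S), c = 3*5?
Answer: -246348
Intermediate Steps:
c = 15
Y(S) = S² + 16*S (Y(S) = (S² + 15*S) + S = S² + 16*S)
(-242416 - 277397) + Y(-531) = (-242416 - 277397) - 531*(16 - 531) = -519813 - 531*(-515) = -519813 + 273465 = -246348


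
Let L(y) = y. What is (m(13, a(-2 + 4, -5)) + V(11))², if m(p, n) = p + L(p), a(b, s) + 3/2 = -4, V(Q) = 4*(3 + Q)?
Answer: 6724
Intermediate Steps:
V(Q) = 12 + 4*Q
a(b, s) = -11/2 (a(b, s) = -3/2 - 4 = -11/2)
m(p, n) = 2*p (m(p, n) = p + p = 2*p)
(m(13, a(-2 + 4, -5)) + V(11))² = (2*13 + (12 + 4*11))² = (26 + (12 + 44))² = (26 + 56)² = 82² = 6724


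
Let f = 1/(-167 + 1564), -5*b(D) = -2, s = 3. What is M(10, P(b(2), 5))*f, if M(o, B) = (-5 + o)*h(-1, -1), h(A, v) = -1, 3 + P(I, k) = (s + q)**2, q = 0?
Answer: -5/1397 ≈ -0.0035791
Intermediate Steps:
b(D) = 2/5 (b(D) = -1/5*(-2) = 2/5)
P(I, k) = 6 (P(I, k) = -3 + (3 + 0)**2 = -3 + 3**2 = -3 + 9 = 6)
M(o, B) = 5 - o (M(o, B) = (-5 + o)*(-1) = 5 - o)
f = 1/1397 ≈ 0.00071582
M(10, P(b(2), 5))*f = (5 - 1*10)*(1/1397) = (5 - 10)*(1/1397) = -5*1/1397 = -5/1397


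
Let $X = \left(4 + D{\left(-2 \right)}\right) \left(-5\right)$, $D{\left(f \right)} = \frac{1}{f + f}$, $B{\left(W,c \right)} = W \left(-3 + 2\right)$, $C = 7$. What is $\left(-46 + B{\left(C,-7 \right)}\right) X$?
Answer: $\frac{3975}{4} \approx 993.75$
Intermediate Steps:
$B{\left(W,c \right)} = - W$ ($B{\left(W,c \right)} = W \left(-1\right) = - W$)
$D{\left(f \right)} = \frac{1}{2 f}$
$X = - \frac{75}{4}$ ($X = \left(4 + \frac{1}{2 \left(-2\right)}\right) \left(-5\right) = \left(4 + \frac{1}{2} \left(- \frac{1}{2}\right)\right) \left(-5\right) = \left(4 - \frac{1}{4}\right) \left(-5\right) = \frac{15}{4} \left(-5\right) = - \frac{75}{4} \approx -18.75$)
$\left(-46 + B{\left(C,-7 \right)}\right) X = \left(-46 - 7\right) \left(- \frac{75}{4}\right) = \left(-53\right) \left(- \frac{75}{4}\right) = \frac{3975}{4}$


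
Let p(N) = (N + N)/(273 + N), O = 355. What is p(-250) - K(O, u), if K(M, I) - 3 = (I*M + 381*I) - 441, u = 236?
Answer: -3985434/23 ≈ -1.7328e+5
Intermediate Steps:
p(N) = 2*N/(273 + N) (p(N) = (2*N)/(273 + N) = 2*N/(273 + N))
K(M, I) = -438 + 381*I + I*M (K(M, I) = 3 + ((I*M + 381*I) - 441) = 3 + ((381*I + I*M) - 441) = 3 + (-441 + 381*I + I*M) = -438 + 381*I + I*M)
p(-250) - K(O, u) = 2*(-250)/(273 - 250) - (-438 + 381*236 + 236*355) = 2*(-250)/23 - (-438 + 89916 + 83780) = 2*(-250)*(1/23) - 1*173258 = -500/23 - 173258 = -3985434/23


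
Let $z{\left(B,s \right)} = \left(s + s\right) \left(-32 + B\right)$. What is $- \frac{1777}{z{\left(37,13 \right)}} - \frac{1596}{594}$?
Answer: $- \frac{210503}{12870} \approx -16.356$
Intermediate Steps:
$z{\left(B,s \right)} = 2 s \left(-32 + B\right)$
$- \frac{1777}{z{\left(37,13 \right)}} - \frac{1596}{594} = - \frac{1777}{2 \cdot 13 \left(-32 + 37\right)} - \frac{1596}{594} = - \frac{1777}{2 \cdot 13 \cdot 5} - \frac{266}{99} = - \frac{1777}{130} - \frac{266}{99} = - \frac{210503}{12870}$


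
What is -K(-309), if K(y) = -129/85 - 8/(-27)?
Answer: 2803/2295 ≈ 1.2214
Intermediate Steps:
K(y) = -2803/2295 (K(y) = -129*1/85 - 8*(-1/27) = -129/85 + 8/27 = -2803/2295)
-K(-309) = -1*(-2803/2295) = 2803/2295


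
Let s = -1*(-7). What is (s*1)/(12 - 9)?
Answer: 7/3 ≈ 2.3333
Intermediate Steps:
s = 7
(s*1)/(12 - 9) = (7*1)/(12 - 9) = 7/3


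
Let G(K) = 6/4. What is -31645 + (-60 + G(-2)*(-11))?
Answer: -63443/2 ≈ -31722.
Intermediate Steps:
G(K) = 3/2 (G(K) = 6*(¼) = 3/2)
-31645 + (-60 + G(-2)*(-11)) = -31645 + (-60 + (3/2)*(-11)) = -31645 + (-60 - 33/2) = -31645 - 153/2 = -63443/2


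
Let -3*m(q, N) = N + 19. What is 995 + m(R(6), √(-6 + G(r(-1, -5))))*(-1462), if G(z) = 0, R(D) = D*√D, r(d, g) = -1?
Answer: 30763/3 + 1462*I*√6/3 ≈ 10254.0 + 1193.7*I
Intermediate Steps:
R(D) = D^(3/2)
m(q, N) = -19/3 - N/3 (m(q, N) = -(N + 19)/3 = -(19 + N)/3 = -19/3 - N/3)
995 + m(R(6), √(-6 + G(r(-1, -5))))*(-1462) = 995 + (-19/3 - √(-6 + 0)/3)*(-1462) = 995 + (-19/3 - I*√6/3)*(-1462) = 995 + (27778/3 + 1462*I*√6/3) = 30763/3 + 1462*I*√6/3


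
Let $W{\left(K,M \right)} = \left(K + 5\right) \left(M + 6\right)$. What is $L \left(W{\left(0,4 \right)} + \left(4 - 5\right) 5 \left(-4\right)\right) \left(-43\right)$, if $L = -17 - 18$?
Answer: $105350$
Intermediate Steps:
$L = -35$
$W{\left(K,M \right)} = \left(5 + K\right) \left(6 + M\right)$
$L \left(W{\left(0,4 \right)} + \left(4 - 5\right) 5 \left(-4\right)\right) \left(-43\right) = - 35 \left(\left(30 + 5 \cdot 4 + 6 \cdot 0 + 0 \cdot 4\right) + \left(4 - 5\right) 5 \left(-4\right)\right) \left(-43\right) = - 35 \left(\left(30 + 20 + 0 + 0\right) + \left(-1\right) 5 \left(-4\right)\right) \left(-43\right) = - 35 \left(50 - -20\right) \left(-43\right) = - 35 \left(50 + 20\right) \left(-43\right) = \left(-35\right) 70 \left(-43\right) = \left(-2450\right) \left(-43\right) = 105350$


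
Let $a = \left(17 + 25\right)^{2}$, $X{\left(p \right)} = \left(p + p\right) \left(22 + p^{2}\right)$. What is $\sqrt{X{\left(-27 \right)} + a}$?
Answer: $3 i \sqrt{4310} \approx 196.95 i$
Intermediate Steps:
$X{\left(p \right)} = 2 p \left(22 + p^{2}\right)$
$a = 1764$ ($a = 42^{2} = 1764$)
$\sqrt{X{\left(-27 \right)} + a} = \sqrt{2 \left(-27\right) \left(22 + \left(-27\right)^{2}\right) + 1764} = \sqrt{2 \left(-27\right) \left(22 + 729\right) + 1764} = \sqrt{2 \left(-27\right) 751 + 1764} = \sqrt{-40554 + 1764} = \sqrt{-38790} = 3 i \sqrt{4310}$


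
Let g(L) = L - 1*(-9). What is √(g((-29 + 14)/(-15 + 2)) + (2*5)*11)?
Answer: √20306/13 ≈ 10.961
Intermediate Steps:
g(L) = 9 + L (g(L) = L + 9 = 9 + L)
√(g((-29 + 14)/(-15 + 2)) + (2*5)*11) = √((9 + (-29 + 14)/(-15 + 2)) + (2*5)*11) = √((9 - 15/(-13)) + 10*11) = √((9 - 15*(-1/13)) + 110) = √((9 + 15/13) + 110) = √(132/13 + 110) = √(1562/13) = √20306/13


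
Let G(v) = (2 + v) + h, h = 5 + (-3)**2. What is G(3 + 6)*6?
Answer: 150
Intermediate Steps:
h = 14 (h = 5 + 9 = 14)
G(v) = 16 + v (G(v) = (2 + v) + 14 = 16 + v)
G(3 + 6)*6 = (16 + (3 + 6))*6 = (16 + 9)*6 = 25*6 = 150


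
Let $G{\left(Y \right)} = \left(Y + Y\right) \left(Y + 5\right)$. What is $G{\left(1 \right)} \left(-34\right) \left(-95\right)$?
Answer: $38760$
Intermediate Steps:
$G{\left(Y \right)} = 2 Y \left(5 + Y\right)$
$G{\left(1 \right)} \left(-34\right) \left(-95\right) = 2 \cdot 1 \left(5 + 1\right) \left(-34\right) \left(-95\right) = 2 \cdot 1 \cdot 6 \left(-34\right) \left(-95\right) = 12 \left(-34\right) \left(-95\right) = \left(-408\right) \left(-95\right) = 38760$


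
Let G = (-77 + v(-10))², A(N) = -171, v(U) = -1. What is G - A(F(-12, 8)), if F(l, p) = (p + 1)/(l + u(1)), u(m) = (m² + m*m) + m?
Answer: 6255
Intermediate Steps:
u(m) = m + 2*m² (u(m) = (m² + m²) + m = 2*m² + m = m + 2*m²)
F(l, p) = (1 + p)/(3 + l) (F(l, p) = (p + 1)/(l + 1*(1 + 2*1)) = (1 + p)/(l + 1*(1 + 2)) = (1 + p)/(l + 1*3) = (1 + p)/(l + 3) = (1 + p)/(3 + l))
G = 6084 (G = (-77 - 1)² = (-78)² = 6084)
G - A(F(-12, 8)) = 6084 - 1*(-171) = 6084 + 171 = 6255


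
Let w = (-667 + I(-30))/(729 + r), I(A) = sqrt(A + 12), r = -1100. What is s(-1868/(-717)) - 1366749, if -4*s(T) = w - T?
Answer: -1454258990183/1064028 + 3*I*sqrt(2)/1484 ≈ -1.3667e+6 + 0.0028589*I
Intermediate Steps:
I(A) = sqrt(12 + A)
w = 667/371 - 3*I*sqrt(2)/371 (w = (-667 + sqrt(12 - 30))/(729 - 1100) = (-667 + sqrt(-18))/(-371) = (-667 + 3*I*sqrt(2))*(-1/371) = 667/371 - 3*I*sqrt(2)/371 ≈ 1.7978 - 0.011436*I)
s(T) = -667/1484 + T/4 + 3*I*sqrt(2)/1484 (s(T) = -((667/371 - 3*I*sqrt(2)/371) - T)/4 = -(667/371 - T - 3*I*sqrt(2)/371)/4 = -667/1484 + T/4 + 3*I*sqrt(2)/1484)
s(-1868/(-717)) - 1366749 = (-667/1484 + (-1868/(-717))/4 + 3*I*sqrt(2)/1484) - 1366749 = (-667/1484 + (-1868*(-1/717))/4 + 3*I*sqrt(2)/1484) - 1366749 = (-667/1484 + (1/4)*(1868/717) + 3*I*sqrt(2)/1484) - 1366749 = (-667/1484 + 467/717 + 3*I*sqrt(2)/1484) - 1366749 = (214789/1064028 + 3*I*sqrt(2)/1484) - 1366749 = -1454258990183/1064028 + 3*I*sqrt(2)/1484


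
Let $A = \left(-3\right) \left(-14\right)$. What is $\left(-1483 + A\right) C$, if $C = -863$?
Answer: $1243583$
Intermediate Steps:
$A = 42$
$\left(-1483 + A\right) C = \left(-1483 + 42\right) \left(-863\right) = \left(-1441\right) \left(-863\right) = 1243583$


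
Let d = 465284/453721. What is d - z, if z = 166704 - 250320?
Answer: 37938800420/453721 ≈ 83617.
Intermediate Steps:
z = -83616
d = 465284/453721 (d = 465284*(1/453721) = 465284/453721 ≈ 1.0255)
d - z = 465284/453721 - 1*(-83616) = 465284/453721 + 83616 = 37938800420/453721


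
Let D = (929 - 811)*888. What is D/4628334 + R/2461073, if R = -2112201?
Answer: -1586348438317/1898444640397 ≈ -0.83560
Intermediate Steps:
D = 104784 (D = 118*888 = 104784)
D/4628334 + R/2461073 = 104784/4628334 - 2112201/2461073 = 104784*(1/4628334) - 2112201*1/2461073 = 17464/771389 - 2112201/2461073 = -1586348438317/1898444640397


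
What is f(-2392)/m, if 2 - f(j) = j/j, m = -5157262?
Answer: -1/5157262 ≈ -1.9390e-7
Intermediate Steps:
f(j) = 1 (f(j) = 2 - j/j = 2 - 1*1 = 2 - 1 = 1)
f(-2392)/m = 1/(-5157262) = 1*(-1/5157262) = -1/5157262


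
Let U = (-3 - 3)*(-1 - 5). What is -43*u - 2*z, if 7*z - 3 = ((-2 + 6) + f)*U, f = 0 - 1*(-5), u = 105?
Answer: -32259/7 ≈ -4608.4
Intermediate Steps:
f = 5 (f = 0 + 5 = 5)
U = 36 (U = -6*(-6) = 36)
z = 327/7 (z = 3/7 + (((-2 + 6) + 5)*36)/7 = 3/7 + ((4 + 5)*36)/7 = 3/7 + (9*36)/7 = 3/7 + (1/7)*324 = 3/7 + 324/7 = 327/7 ≈ 46.714)
-43*u - 2*z = -43*105 - 2*327/7 = -4515 - 654/7 = -32259/7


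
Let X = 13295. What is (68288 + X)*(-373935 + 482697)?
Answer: 8873130246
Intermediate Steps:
(68288 + X)*(-373935 + 482697) = (68288 + 13295)*(-373935 + 482697) = 81583*108762 = 8873130246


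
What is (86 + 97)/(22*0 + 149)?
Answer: 183/149 ≈ 1.2282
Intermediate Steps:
(86 + 97)/(22*0 + 149) = 183/(0 + 149) = 183/149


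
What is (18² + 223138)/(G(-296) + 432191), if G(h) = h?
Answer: 223462/431895 ≈ 0.51740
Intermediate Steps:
(18² + 223138)/(G(-296) + 432191) = (18² + 223138)/(-296 + 432191) = (324 + 223138)/431895 = 223462*(1/431895) = 223462/431895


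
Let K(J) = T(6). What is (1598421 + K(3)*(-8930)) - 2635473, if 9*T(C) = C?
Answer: -3129016/3 ≈ -1.0430e+6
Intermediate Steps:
T(C) = C/9
K(J) = 2/3 (K(J) = (1/9)*6 = 2/3)
(1598421 + K(3)*(-8930)) - 2635473 = (1598421 + (2/3)*(-8930)) - 2635473 = (1598421 - 17860/3) - 2635473 = 4777403/3 - 2635473 = -3129016/3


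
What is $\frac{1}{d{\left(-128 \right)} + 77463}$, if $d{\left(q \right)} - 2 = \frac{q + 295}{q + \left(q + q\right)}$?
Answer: $\frac{384}{29746393} \approx 1.2909 \cdot 10^{-5}$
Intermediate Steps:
$d{\left(q \right)} = 2 + \frac{295 + q}{3 q}$ ($d{\left(q \right)} = 2 + \frac{q + 295}{q + \left(q + q\right)} = 2 + \frac{295 + q}{q + 2 q} = 2 + \frac{295 + q}{3 q}$)
$\frac{1}{d{\left(-128 \right)} + 77463} = \frac{1}{\frac{295 + 7 \left(-128\right)}{3 \left(-128\right)} + 77463} = \frac{1}{\frac{1}{3} \left(- \frac{1}{128}\right) \left(295 - 896\right) + 77463} = \frac{1}{\frac{1}{3} \left(- \frac{1}{128}\right) \left(-601\right) + 77463} = \frac{1}{\frac{601}{384} + 77463} = \frac{1}{\frac{29746393}{384}} = \frac{384}{29746393}$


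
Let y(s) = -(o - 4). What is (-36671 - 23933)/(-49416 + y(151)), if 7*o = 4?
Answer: 106057/86472 ≈ 1.2265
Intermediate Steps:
o = 4/7 (o = (⅐)*4 = 4/7 ≈ 0.57143)
y(s) = 24/7 (y(s) = -(4/7 - 4) = -1*(-24/7) = 24/7)
(-36671 - 23933)/(-49416 + y(151)) = (-36671 - 23933)/(-49416 + 24/7) = -60604/(-345888/7) = -60604*(-7/345888) = 106057/86472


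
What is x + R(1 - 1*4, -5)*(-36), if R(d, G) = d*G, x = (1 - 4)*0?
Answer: -540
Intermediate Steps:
x = 0 (x = -3*0 = 0)
R(d, G) = G*d
x + R(1 - 1*4, -5)*(-36) = 0 - 5*(1 - 1*4)*(-36) = 0 - 5*(1 - 4)*(-36) = 0 - 5*(-3)*(-36) = 0 + 15*(-36) = 0 - 540 = -540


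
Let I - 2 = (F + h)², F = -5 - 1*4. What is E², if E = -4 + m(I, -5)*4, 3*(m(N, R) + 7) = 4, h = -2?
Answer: 6400/9 ≈ 711.11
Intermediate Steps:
F = -9 (F = -5 - 4 = -9)
I = 123 (I = 2 + (-9 - 2)² = 2 + (-11)² = 2 + 121 = 123)
m(N, R) = -17/3 (m(N, R) = -7 + (⅓)*4 = -7 + 4/3 = -17/3)
E = -80/3 (E = -4 - 17/3*4 = -4 - 68/3 = -80/3 ≈ -26.667)
E² = (-80/3)² = 6400/9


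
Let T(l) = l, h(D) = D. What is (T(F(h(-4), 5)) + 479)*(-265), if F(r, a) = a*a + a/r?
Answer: -532915/4 ≈ -1.3323e+5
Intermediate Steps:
F(r, a) = a² + a/r
(T(F(h(-4), 5)) + 479)*(-265) = ((5² + 5/(-4)) + 479)*(-265) = ((25 + 5*(-¼)) + 479)*(-265) = ((25 - 5/4) + 479)*(-265) = (95/4 + 479)*(-265) = (2011/4)*(-265) = -532915/4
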